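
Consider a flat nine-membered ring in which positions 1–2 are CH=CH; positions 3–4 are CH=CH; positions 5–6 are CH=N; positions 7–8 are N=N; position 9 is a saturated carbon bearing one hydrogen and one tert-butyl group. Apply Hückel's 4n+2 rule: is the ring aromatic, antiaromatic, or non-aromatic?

Non-aromatic

At the CH(tert-butyl) position, that saturated carbon is sp³ and has no p orbital in the ring π system; the ring's p-orbital overlap is broken there.
Broken conjugation rules out both aromaticity and antiaromaticity.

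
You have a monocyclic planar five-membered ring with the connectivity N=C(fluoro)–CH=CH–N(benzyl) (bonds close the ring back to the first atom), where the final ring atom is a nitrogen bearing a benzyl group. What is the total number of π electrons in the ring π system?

All ring atoms are sp² and supply a p orbital to the ring (the double-bond atoms are sp², each contributing one p electron; each sp² =N– keeps its lone pair in-plane and puts one electron into the π system; the pyrrole-type nitrogen donates its lone pair from the p orbital); the conjugation is uninterrupted.
π-electron count: 2 × 2 = 4 from the double-bond units + 2 from the N(benzyl) atom = 6.

6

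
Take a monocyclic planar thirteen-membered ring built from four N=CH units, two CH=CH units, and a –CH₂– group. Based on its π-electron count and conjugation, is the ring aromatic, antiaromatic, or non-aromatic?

Non-aromatic

The CH2 position has four σ bonds — the tetrahedral CH₂ carbon is sp³ and has no p orbital in the ring π system — so the cyclic conjugation is interrupted.
Broken conjugation rules out both aromaticity and antiaromaticity.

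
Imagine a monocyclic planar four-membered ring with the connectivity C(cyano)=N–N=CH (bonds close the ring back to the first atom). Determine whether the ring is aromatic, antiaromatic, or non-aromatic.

Antiaromatic

Every ring atom contributes a p orbital perpendicular to the ring (the double-bond atoms are sp², each contributing one p electron; each =N– nitrogen is pyridine-type (lone pair in the sp² plane, one electron in the p orbital)), so the π system is cyclic and fully conjugated.
Adding the contributions, 2 × 2 = 4 from the 2 double-bond units.
With 4 = 4·1 π electrons, Hückel's rule classifies the planar ring as antiaromatic.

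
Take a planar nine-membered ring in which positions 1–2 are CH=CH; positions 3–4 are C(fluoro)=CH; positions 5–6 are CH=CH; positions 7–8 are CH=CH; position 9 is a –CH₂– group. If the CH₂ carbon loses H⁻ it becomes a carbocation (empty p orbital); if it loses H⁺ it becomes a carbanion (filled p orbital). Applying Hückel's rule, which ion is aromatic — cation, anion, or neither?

Once that carbon is sp², every ring atom has a p orbital and both ions are fully conjugated.
Cation: 4 × 2 + 0 = 8 π electrons → 4(2), antiaromatic.
Anion: 4 × 2 + 2 = 10 π electrons → 4(2)+2, aromatic.

The anion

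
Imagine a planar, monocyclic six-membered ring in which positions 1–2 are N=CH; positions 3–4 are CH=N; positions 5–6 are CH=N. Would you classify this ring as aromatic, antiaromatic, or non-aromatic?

Aromatic

The p orbitals form a continuous loop: each doubly-bonded ring atom is sp² with one p-orbital electron; each sp² =N– keeps its lone pair in-plane and puts one electron into the π system. The ring is fully conjugated.
Adding the contributions, 3 × 2 = 6 from the 3 double-bond units.
6 = 4(1) + 2, which satisfies Hückel's 4n+2 rule.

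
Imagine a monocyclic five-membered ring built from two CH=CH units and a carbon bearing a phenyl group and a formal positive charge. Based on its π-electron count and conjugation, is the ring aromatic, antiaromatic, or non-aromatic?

Check conjugation: every atom in a ring double bond is sp² and brings one electron to the p orbital; the carbocation has an empty p orbital — every position has a p orbital, so the cyclic π system is continuous.
π-electron count: 2 × 2 = 4 from the double-bond units + 0 from the C(phenyl)(+) atom = 4.
4 is a 4n count (n = 1), so the planar conjugated ring is antiaromatic.

Antiaromatic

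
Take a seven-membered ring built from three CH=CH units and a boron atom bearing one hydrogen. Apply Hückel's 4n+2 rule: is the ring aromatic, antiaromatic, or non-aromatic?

Check conjugation: every atom in a ring double bond is sp² and brings one electron to the p orbital; the boron has an empty p orbital — every position has a p orbital, so the cyclic π system is continuous.
Counting π electrons: 3 × 2 = 6 from the double-bond units + 0 from the BH atom = 6.
With 6 π electrons (n = 1), the Hückel 4n+2 condition holds.

Aromatic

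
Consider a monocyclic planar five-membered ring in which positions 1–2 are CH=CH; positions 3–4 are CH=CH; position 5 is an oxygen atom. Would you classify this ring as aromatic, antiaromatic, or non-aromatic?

Aromatic

Check conjugation: each doubly-bonded ring atom is sp² with one p-orbital electron; the oxygen donates one lone pair from its p orbital — every position has a p orbital, so the cyclic π system is continuous.
Counting π electrons: 2 × 2 = 4 from the double-bond units + 2 from the O atom = 6.
That gives a 4n+2 count (6, n = 1).
(This ring is furan.)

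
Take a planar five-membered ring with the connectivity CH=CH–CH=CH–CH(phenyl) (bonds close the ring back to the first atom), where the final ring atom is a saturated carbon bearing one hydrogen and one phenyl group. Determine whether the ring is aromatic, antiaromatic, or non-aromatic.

The CH(phenyl) position has four σ bonds — that saturated carbon is sp³ and has no p orbital in the ring π system — so the cyclic conjugation is interrupted.
Without a continuous loop of overlapping p orbitals the Hückel electron count never comes into play.

Non-aromatic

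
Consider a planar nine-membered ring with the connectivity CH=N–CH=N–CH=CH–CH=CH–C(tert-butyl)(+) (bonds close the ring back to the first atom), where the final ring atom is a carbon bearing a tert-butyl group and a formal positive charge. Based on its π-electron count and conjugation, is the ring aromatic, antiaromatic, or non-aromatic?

Antiaromatic

The p orbitals form a continuous loop: the double-bond atoms are sp², each contributing one p electron; each =N– nitrogen is pyridine-type (lone pair in the sp² plane, one electron in the p orbital); the carbocation has an empty p orbital. The ring is fully conjugated.
Counting π electrons: 4 × 2 = 8 from the double-bond units + 0 from the C(tert-butyl)(+) atom = 8.
With 8 = 4·2 π electrons, Hückel's rule classifies the planar ring as antiaromatic.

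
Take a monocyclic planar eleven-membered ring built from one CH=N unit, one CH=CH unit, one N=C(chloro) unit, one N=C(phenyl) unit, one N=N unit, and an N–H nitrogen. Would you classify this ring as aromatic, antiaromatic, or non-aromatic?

The p orbitals form a continuous loop: every atom in a ring double bond is sp² and brings one electron to the p orbital; the doubly-bonded nitrogens are pyridine-type — their lone pairs lie in the ring plane, leaving one electron in the p orbital; the pyrrole-type nitrogen donates its lone pair from the p orbital. The ring is fully conjugated.
Counting π electrons: 5 × 2 = 10 from the double-bond units + 2 from the NH atom = 12.
12 = 4(3); a planar, fully conjugated 4n system is antiaromatic.

Antiaromatic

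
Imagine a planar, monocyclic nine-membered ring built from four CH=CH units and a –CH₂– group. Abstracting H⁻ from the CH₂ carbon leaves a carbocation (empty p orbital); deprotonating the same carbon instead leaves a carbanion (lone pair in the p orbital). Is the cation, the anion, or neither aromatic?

In both ions every ring atom is sp² and contributes a p orbital, so both rings are fully conjugated.
Cation: 4 × 2 + 0 = 8 π electrons → 4(2), antiaromatic.
Anion: 4 × 2 + 2 = 10 π electrons → 4(2)+2, aromatic.

The anion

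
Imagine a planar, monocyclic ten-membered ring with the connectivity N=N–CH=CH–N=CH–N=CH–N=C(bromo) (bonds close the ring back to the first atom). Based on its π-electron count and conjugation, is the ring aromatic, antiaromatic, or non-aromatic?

Every ring atom contributes a p orbital perpendicular to the ring (the double-bond atoms are sp², each contributing one p electron; each sp² =N– keeps its lone pair in-plane and puts one electron into the π system), so the π system is cyclic and fully conjugated.
Counting π electrons: 5 × 2 = 10 from the 5 double-bond units.
Since 10 = 4·2 + 2, the ring meets the 4n+2 criterion.

Aromatic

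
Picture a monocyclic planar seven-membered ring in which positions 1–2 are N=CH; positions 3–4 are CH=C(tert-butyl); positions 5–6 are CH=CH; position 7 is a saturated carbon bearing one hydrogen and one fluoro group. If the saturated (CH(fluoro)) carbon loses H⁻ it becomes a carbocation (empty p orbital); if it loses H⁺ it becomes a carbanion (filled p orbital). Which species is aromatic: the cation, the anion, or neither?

Both ions have a continuous loop of p orbitals — each ring atom is sp².
Cation: 3 × 2 + 0 = 6 π electrons → 4(1)+2, aromatic.
Anion: 3 × 2 + 2 = 8 π electrons → 4(2), antiaromatic.

The cation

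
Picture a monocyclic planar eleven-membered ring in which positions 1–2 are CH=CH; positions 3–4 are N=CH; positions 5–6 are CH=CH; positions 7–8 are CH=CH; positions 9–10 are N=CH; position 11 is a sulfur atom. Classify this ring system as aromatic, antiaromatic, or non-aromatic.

Antiaromatic

Check conjugation: each doubly-bonded ring atom is sp² with one p-orbital electron; each =N– nitrogen is pyridine-type (lone pair in the sp² plane, one electron in the p orbital); the sulfur donates one lone pair from its p orbital — every position has a p orbital, so the cyclic π system is continuous.
Counting π electrons: 5 × 2 = 10 from the double-bond units + 2 from the S atom = 12.
A 4n π count (12, n = 3) in a planar conjugated ring means antiaromatic.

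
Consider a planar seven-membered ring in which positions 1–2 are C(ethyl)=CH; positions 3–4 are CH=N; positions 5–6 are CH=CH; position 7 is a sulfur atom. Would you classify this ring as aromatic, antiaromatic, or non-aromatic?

Antiaromatic

Check conjugation: each doubly-bonded ring atom is sp² with one p-orbital electron; each sp² =N– keeps its lone pair in-plane and puts one electron into the π system; the sulfur donates one lone pair from its p orbital — every position has a p orbital, so the cyclic π system is continuous.
Adding the contributions, 3 × 2 = 6 from the double-bond units + 2 from the S atom = 8.
A 4n π count (8, n = 2) in a planar conjugated ring means antiaromatic.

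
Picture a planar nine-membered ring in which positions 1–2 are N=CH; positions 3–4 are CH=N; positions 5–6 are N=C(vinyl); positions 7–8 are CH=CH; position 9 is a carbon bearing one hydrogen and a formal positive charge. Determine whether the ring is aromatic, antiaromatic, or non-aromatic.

Antiaromatic

All ring atoms are sp² and supply a p orbital to the ring (every atom in a ring double bond is sp² and brings one electron to the p orbital; the doubly-bonded nitrogens are pyridine-type — their lone pairs lie in the ring plane, leaving one electron in the p orbital; the carbocation has an empty p orbital); the conjugation is uninterrupted.
Counting π electrons: 4 × 2 = 8 from the double-bond units + 0 from the CH(+) atom = 8.
With 8 = 4·2 π electrons, Hückel's rule classifies the planar ring as antiaromatic.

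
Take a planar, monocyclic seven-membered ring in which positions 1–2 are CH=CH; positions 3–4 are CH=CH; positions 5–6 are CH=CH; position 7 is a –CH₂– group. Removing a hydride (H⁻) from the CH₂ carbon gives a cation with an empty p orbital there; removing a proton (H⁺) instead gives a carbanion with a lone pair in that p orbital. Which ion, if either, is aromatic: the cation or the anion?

The cation

Both ions have a continuous loop of p orbitals — each ring atom is sp².
Cation: 3 × 2 + 0 = 6 π electrons → 4(1)+2, aromatic.
Anion: 3 × 2 + 2 = 8 π electrons → 4(2), antiaromatic.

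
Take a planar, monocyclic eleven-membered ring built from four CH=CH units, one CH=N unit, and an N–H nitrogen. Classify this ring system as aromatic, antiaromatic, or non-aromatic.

Antiaromatic

The p orbitals form a continuous loop: each doubly-bonded ring atom is sp² with one p-orbital electron; each =N– nitrogen is pyridine-type (lone pair in the sp² plane, one electron in the p orbital); the pyrrole-type nitrogen donates its lone pair from the p orbital. The ring is fully conjugated.
Counting π electrons: 5 × 2 = 10 from the double-bond units + 2 from the NH atom = 12.
A 4n π count (12, n = 3) in a planar conjugated ring means antiaromatic.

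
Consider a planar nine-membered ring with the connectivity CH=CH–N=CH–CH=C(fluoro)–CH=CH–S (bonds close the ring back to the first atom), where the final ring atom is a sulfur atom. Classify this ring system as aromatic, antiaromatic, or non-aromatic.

All ring atoms are sp² and supply a p orbital to the ring (every atom in a ring double bond is sp² and brings one electron to the p orbital; each sp² =N– keeps its lone pair in-plane and puts one electron into the π system; the sulfur donates one lone pair from its p orbital); the conjugation is uninterrupted.
Counting π electrons: 4 × 2 = 8 from the double-bond units + 2 from the S atom = 10.
Since 10 = 4·2 + 2, the ring meets the 4n+2 criterion.

Aromatic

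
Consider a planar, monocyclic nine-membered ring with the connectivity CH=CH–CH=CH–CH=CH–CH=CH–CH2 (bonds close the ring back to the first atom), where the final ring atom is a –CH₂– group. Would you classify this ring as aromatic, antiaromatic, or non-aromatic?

Non-aromatic

The CH2 position has four σ bonds — the tetrahedral CH₂ carbon is sp³ and has no p orbital in the ring π system — so the cyclic conjugation is interrupted.
Hückel's rule only applies to fully conjugated rings, so this one is simply non-aromatic.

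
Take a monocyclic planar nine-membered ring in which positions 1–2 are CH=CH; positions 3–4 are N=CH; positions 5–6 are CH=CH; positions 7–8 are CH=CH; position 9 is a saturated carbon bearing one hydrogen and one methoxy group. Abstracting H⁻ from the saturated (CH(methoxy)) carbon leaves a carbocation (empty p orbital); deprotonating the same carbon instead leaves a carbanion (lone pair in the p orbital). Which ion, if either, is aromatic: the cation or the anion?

The anion

Once that carbon is sp², every ring atom has a p orbital and both ions are fully conjugated.
Cation: 4 × 2 + 0 = 8 π electrons → 4(2), antiaromatic.
Anion: 4 × 2 + 2 = 10 π electrons → 4(2)+2, aromatic.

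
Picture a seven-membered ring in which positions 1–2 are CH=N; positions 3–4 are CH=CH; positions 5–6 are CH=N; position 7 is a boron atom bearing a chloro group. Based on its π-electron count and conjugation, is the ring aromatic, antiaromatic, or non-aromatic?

Aromatic

The p orbitals form a continuous loop: each doubly-bonded ring atom is sp² with one p-orbital electron; each sp² =N– keeps its lone pair in-plane and puts one electron into the π system; the boron has an empty p orbital. The ring is fully conjugated.
Tallying contributions gives 3 × 2 = 6 from the double-bond units + 0 from the B(chloro) atom = 6.
With 6 π electrons (n = 1), the Hückel 4n+2 condition holds.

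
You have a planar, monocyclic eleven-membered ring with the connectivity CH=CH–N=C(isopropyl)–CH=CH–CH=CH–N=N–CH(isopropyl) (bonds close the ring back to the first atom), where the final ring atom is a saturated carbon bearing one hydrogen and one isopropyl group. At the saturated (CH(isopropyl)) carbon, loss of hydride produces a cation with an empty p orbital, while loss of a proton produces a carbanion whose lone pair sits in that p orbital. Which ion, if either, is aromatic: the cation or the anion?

In either ion the ring is fully conjugated: every atom, including the new sp² carbon, supplies a p orbital.
Cation: 5 × 2 + 0 = 10 π electrons → 4(2)+2, aromatic.
Anion: 5 × 2 + 2 = 12 π electrons → 4(3), antiaromatic.

The cation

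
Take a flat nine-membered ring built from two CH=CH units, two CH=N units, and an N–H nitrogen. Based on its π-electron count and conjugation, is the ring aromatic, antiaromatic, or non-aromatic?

Every ring atom contributes a p orbital perpendicular to the ring (each doubly-bonded ring atom is sp² with one p-orbital electron; each sp² =N– keeps its lone pair in-plane and puts one electron into the π system; the pyrrole-type nitrogen donates its lone pair from the p orbital), so the π system is cyclic and fully conjugated.
Counting π electrons: 4 × 2 = 8 from the double-bond units + 2 from the NH atom = 10.
That gives a 4n+2 count (10, n = 2).

Aromatic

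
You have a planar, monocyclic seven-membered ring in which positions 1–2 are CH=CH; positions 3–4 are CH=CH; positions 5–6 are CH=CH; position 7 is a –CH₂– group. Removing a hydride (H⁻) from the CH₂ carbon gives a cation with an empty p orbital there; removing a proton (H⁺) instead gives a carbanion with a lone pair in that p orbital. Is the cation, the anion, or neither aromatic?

The cation

In both ions every ring atom is sp² and contributes a p orbital, so both rings are fully conjugated.
Cation: 3 × 2 + 0 = 6 π electrons → 4(1)+2, aromatic.
Anion: 3 × 2 + 2 = 8 π electrons → 4(2), antiaromatic.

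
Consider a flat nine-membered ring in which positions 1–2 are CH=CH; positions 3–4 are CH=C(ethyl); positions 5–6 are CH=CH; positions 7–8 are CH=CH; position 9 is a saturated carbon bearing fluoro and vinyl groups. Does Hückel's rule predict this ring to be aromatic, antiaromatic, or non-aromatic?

At the C(fluoro)(vinyl) position, that saturated carbon is sp³ and has no p orbital in the ring π system; the ring's p-orbital overlap is broken there.
Hückel's rule only applies to fully conjugated rings, so this one is simply non-aromatic.

Non-aromatic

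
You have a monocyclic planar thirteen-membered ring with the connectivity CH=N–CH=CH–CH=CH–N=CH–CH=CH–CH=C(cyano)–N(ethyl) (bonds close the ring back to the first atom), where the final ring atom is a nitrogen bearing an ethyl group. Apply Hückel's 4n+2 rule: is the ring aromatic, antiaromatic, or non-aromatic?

Aromatic

Check conjugation: each doubly-bonded ring atom is sp² with one p-orbital electron; each =N– nitrogen is pyridine-type (lone pair in the sp² plane, one electron in the p orbital); the pyrrole-type nitrogen donates its lone pair from the p orbital — every position has a p orbital, so the cyclic π system is continuous.
Tallying contributions gives 6 × 2 = 12 from the double-bond units + 2 from the N(ethyl) atom = 14.
That gives a 4n+2 count (14, n = 3).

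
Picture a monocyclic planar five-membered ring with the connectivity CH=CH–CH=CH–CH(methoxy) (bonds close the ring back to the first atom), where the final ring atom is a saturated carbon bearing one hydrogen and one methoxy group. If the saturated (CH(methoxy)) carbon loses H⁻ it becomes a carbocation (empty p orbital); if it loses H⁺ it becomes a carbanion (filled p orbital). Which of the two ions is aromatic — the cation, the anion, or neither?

The anion

Once that carbon is sp², every ring atom has a p orbital and both ions are fully conjugated.
Cation: 2 × 2 + 0 = 4 π electrons → 4(1), antiaromatic.
Anion: 2 × 2 + 2 = 6 π electrons → 4(1)+2, aromatic.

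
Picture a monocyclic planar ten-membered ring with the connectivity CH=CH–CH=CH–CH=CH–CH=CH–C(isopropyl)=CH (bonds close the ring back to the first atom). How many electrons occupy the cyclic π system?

All ring atoms are sp² and supply a p orbital to the ring (every atom in a ring double bond is sp² and brings one electron to the p orbital); the conjugation is uninterrupted.
π-electron count: 5 × 2 = 10 from the 5 double-bond units.

10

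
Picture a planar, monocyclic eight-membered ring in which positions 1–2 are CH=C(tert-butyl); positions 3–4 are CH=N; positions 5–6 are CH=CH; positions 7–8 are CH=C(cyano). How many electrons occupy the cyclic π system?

All ring atoms are sp² and supply a p orbital to the ring (the double-bond atoms are sp², each contributing one p electron; the doubly-bonded nitrogens are pyridine-type — their lone pairs lie in the ring plane, leaving one electron in the p orbital); the conjugation is uninterrupted.
Tallying contributions gives 4 × 2 = 8 from the 4 double-bond units.

8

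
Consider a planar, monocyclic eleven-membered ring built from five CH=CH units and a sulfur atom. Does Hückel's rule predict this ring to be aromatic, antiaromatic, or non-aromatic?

Antiaromatic

Check conjugation: each doubly-bonded ring atom is sp² with one p-orbital electron; the sulfur donates one lone pair from its p orbital — every position has a p orbital, so the cyclic π system is continuous.
Tallying contributions gives 5 × 2 = 10 from the double-bond units + 2 from the S atom = 12.
A 4n π count (12, n = 3) in a planar conjugated ring means antiaromatic.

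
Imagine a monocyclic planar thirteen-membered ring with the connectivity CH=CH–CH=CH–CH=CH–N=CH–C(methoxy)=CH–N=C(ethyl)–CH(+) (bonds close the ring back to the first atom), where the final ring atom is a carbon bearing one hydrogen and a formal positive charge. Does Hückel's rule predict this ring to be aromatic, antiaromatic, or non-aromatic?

Check conjugation: every atom in a ring double bond is sp² and brings one electron to the p orbital; each =N– nitrogen is pyridine-type (lone pair in the sp² plane, one electron in the p orbital); the carbocation has an empty p orbital — every position has a p orbital, so the cyclic π system is continuous.
Counting π electrons: 6 × 2 = 12 from the double-bond units + 0 from the CH(+) atom = 12.
12 = 4(3); a planar, fully conjugated 4n system is antiaromatic.

Antiaromatic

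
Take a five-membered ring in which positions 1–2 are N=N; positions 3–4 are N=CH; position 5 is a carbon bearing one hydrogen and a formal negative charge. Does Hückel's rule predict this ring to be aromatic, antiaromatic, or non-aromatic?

Aromatic

Every ring atom contributes a p orbital perpendicular to the ring (each doubly-bonded ring atom is sp² with one p-orbital electron; each sp² =N– keeps its lone pair in-plane and puts one electron into the π system; the carbanion's lone pair occupies the p orbital), so the π system is cyclic and fully conjugated.
π-electron count: 2 × 2 = 4 from the double-bond units + 2 from the CH(-) atom = 6.
That gives a 4n+2 count (6, n = 1).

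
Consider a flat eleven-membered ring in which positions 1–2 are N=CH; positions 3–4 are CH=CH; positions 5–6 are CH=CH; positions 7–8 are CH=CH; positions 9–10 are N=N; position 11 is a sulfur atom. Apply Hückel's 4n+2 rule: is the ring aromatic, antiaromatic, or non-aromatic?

All ring atoms are sp² and supply a p orbital to the ring (the double-bond atoms are sp², each contributing one p electron; the doubly-bonded nitrogens are pyridine-type — their lone pairs lie in the ring plane, leaving one electron in the p orbital; the sulfur donates one lone pair from its p orbital); the conjugation is uninterrupted.
π-electron count: 5 × 2 = 10 from the double-bond units + 2 from the S atom = 12.
With 12 = 4·3 π electrons, Hückel's rule classifies the planar ring as antiaromatic.

Antiaromatic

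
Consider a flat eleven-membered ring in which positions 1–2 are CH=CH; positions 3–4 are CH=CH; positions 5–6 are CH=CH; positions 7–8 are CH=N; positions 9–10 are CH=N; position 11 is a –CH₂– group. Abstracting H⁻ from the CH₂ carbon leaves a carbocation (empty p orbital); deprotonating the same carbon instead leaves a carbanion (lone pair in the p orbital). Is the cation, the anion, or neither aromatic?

The cation

In either ion the ring is fully conjugated: every atom, including the new sp² carbon, supplies a p orbital.
Cation: 5 × 2 + 0 = 10 π electrons → 4(2)+2, aromatic.
Anion: 5 × 2 + 2 = 12 π electrons → 4(3), antiaromatic.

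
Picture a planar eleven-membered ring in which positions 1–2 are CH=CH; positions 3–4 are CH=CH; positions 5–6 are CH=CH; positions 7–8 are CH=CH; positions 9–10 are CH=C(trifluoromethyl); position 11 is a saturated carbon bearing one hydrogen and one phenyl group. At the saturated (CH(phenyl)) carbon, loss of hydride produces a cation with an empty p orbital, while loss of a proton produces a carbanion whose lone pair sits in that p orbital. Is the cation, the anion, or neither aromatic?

The cation

In both ions every ring atom is sp² and contributes a p orbital, so both rings are fully conjugated.
Cation: 5 × 2 + 0 = 10 π electrons → 4(2)+2, aromatic.
Anion: 5 × 2 + 2 = 12 π electrons → 4(3), antiaromatic.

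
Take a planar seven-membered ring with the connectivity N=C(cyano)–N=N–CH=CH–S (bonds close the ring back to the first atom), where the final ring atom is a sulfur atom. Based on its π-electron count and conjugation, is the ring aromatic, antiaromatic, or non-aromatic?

The p orbitals form a continuous loop: the double-bond atoms are sp², each contributing one p electron; each sp² =N– keeps its lone pair in-plane and puts one electron into the π system; the sulfur donates one lone pair from its p orbital. The ring is fully conjugated.
π-electron count: 3 × 2 = 6 from the double-bond units + 2 from the S atom = 8.
8 is a 4n count (n = 2), so the planar conjugated ring is antiaromatic.

Antiaromatic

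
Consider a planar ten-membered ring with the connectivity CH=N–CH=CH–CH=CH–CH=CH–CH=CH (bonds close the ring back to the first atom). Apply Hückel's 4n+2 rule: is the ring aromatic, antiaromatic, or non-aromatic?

Aromatic

Every ring atom contributes a p orbital perpendicular to the ring (each doubly-bonded ring atom is sp² with one p-orbital electron; the doubly-bonded nitrogens are pyridine-type — their lone pairs lie in the ring plane, leaving one electron in the p orbital), so the π system is cyclic and fully conjugated.
Adding the contributions, 5 × 2 = 10 from the 5 double-bond units.
10 = 4(2) + 2, which satisfies Hückel's 4n+2 rule.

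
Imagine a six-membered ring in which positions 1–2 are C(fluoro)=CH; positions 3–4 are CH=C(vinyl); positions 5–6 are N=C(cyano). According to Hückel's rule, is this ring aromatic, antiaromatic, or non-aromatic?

Aromatic

The p orbitals form a continuous loop: the double-bond atoms are sp², each contributing one p electron; each sp² =N– keeps its lone pair in-plane and puts one electron into the π system. The ring is fully conjugated.
Tallying contributions gives 3 × 2 = 6 from the 3 double-bond units.
That gives a 4n+2 count (6, n = 1).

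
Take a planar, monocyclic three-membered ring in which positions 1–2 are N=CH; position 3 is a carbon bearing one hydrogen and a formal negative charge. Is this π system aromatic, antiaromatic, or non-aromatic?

Antiaromatic

Check conjugation: the double-bond atoms are sp², each contributing one p electron; each sp² =N– keeps its lone pair in-plane and puts one electron into the π system; the carbanion's lone pair occupies the p orbital — every position has a p orbital, so the cyclic π system is continuous.
Counting π electrons: 1 × 2 = 2 from the double-bond unit + 2 from the CH(-) atom = 4.
A 4n π count (4, n = 1) in a planar conjugated ring means antiaromatic.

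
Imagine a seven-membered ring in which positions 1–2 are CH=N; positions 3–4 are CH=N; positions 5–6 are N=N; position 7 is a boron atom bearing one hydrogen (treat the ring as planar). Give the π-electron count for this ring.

6

All ring atoms are sp² and supply a p orbital to the ring (every atom in a ring double bond is sp² and brings one electron to the p orbital; each sp² =N– keeps its lone pair in-plane and puts one electron into the π system; the boron has an empty p orbital); the conjugation is uninterrupted.
π-electron count: 3 × 2 = 6 from the double-bond units + 0 from the BH atom = 6.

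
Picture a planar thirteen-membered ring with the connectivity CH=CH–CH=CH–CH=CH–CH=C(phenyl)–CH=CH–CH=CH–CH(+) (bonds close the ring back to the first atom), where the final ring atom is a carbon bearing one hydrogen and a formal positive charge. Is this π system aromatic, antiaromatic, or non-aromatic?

All ring atoms are sp² and supply a p orbital to the ring (the double-bond atoms are sp², each contributing one p electron; the carbocation has an empty p orbital); the conjugation is uninterrupted.
Adding the contributions, 6 × 2 = 12 from the double-bond units + 0 from the CH(+) atom = 12.
12 = 4(3); a planar, fully conjugated 4n system is antiaromatic.

Antiaromatic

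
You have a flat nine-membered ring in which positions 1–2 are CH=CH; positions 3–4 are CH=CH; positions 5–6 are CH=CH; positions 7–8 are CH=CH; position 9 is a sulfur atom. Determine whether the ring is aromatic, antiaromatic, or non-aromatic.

All ring atoms are sp² and supply a p orbital to the ring (every atom in a ring double bond is sp² and brings one electron to the p orbital; the sulfur donates one lone pair from its p orbital); the conjugation is uninterrupted.
π-electron count: 4 × 2 = 8 from the double-bond units + 2 from the S atom = 10.
Since 10 = 4·2 + 2, the ring meets the 4n+2 criterion.

Aromatic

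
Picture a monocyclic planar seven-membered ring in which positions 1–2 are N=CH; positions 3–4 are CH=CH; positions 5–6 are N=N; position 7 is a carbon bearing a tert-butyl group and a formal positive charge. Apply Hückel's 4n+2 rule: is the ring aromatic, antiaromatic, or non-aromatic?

Aromatic

The p orbitals form a continuous loop: the double-bond atoms are sp², each contributing one p electron; each sp² =N– keeps its lone pair in-plane and puts one electron into the π system; the carbocation has an empty p orbital. The ring is fully conjugated.
Tallying contributions gives 3 × 2 = 6 from the double-bond units + 0 from the C(tert-butyl)(+) atom = 6.
6 = 4(1) + 2, which satisfies Hückel's 4n+2 rule.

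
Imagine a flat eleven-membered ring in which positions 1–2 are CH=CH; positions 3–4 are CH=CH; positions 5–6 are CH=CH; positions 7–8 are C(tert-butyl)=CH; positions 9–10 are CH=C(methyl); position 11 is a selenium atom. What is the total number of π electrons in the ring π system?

The p orbitals form a continuous loop: every atom in a ring double bond is sp² and brings one electron to the p orbital; the selenium donates one lone pair from its p orbital. The ring is fully conjugated.
Adding the contributions, 5 × 2 = 10 from the double-bond units + 2 from the Se atom = 12.

12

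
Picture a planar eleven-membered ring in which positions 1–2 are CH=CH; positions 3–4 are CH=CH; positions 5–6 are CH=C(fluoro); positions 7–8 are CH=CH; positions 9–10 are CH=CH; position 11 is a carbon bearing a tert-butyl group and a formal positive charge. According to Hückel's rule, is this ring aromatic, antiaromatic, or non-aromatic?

Every ring atom contributes a p orbital perpendicular to the ring (every atom in a ring double bond is sp² and brings one electron to the p orbital; the carbocation has an empty p orbital), so the π system is cyclic and fully conjugated.
Adding the contributions, 5 × 2 = 10 from the double-bond units + 0 from the C(tert-butyl)(+) atom = 10.
Since 10 = 4·2 + 2, the ring meets the 4n+2 criterion.

Aromatic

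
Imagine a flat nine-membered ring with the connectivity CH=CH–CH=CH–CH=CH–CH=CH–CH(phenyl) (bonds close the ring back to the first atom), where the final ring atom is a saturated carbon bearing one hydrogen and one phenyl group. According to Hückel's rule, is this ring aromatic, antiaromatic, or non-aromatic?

Non-aromatic

The CH(phenyl) position has four σ bonds — that saturated carbon is sp³ and has no p orbital in the ring π system — so the cyclic conjugation is interrupted.
A ring that is not fully conjugated cannot be aromatic or antiaromatic regardless of its π-electron count.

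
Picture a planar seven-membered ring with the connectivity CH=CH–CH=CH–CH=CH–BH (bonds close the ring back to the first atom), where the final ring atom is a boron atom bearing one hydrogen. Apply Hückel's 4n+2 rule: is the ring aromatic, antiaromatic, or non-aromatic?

Aromatic

The p orbitals form a continuous loop: every atom in a ring double bond is sp² and brings one electron to the p orbital; the boron has an empty p orbital. The ring is fully conjugated.
Adding the contributions, 3 × 2 = 6 from the double-bond units + 0 from the BH atom = 6.
6 = 4(1) + 2, which satisfies Hückel's 4n+2 rule.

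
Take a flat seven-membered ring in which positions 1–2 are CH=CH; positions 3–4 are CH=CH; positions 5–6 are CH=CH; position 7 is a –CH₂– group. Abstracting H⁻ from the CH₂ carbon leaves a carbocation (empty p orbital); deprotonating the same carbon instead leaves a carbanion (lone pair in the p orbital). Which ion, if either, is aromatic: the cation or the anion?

Once that carbon is sp², every ring atom has a p orbital and both ions are fully conjugated.
Cation: 3 × 2 + 0 = 6 π electrons → 4(1)+2, aromatic.
Anion: 3 × 2 + 2 = 8 π electrons → 4(2), antiaromatic.

The cation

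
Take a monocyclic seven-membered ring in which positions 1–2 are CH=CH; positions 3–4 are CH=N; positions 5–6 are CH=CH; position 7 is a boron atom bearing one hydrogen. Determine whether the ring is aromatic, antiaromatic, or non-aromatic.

All ring atoms are sp² and supply a p orbital to the ring (every atom in a ring double bond is sp² and brings one electron to the p orbital; the doubly-bonded nitrogens are pyridine-type — their lone pairs lie in the ring plane, leaving one electron in the p orbital; the boron has an empty p orbital); the conjugation is uninterrupted.
Counting π electrons: 3 × 2 = 6 from the double-bond units + 0 from the BH atom = 6.
6 = 4(1) + 2, which satisfies Hückel's 4n+2 rule.

Aromatic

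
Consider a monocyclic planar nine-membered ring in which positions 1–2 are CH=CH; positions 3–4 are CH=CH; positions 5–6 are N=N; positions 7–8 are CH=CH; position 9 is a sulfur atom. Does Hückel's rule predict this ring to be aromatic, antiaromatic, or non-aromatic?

Aromatic

Check conjugation: the double-bond atoms are sp², each contributing one p electron; each =N– nitrogen is pyridine-type (lone pair in the sp² plane, one electron in the p orbital); the sulfur donates one lone pair from its p orbital — every position has a p orbital, so the cyclic π system is continuous.
Tallying contributions gives 4 × 2 = 8 from the double-bond units + 2 from the S atom = 10.
That gives a 4n+2 count (10, n = 2).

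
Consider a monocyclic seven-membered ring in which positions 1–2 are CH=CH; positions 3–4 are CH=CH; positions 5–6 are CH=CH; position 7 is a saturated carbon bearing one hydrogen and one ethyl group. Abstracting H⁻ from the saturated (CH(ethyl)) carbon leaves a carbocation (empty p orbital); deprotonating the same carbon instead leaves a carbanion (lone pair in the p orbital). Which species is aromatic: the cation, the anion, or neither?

In both ions every ring atom is sp² and contributes a p orbital, so both rings are fully conjugated.
Cation: 3 × 2 + 0 = 6 π electrons → 4(1)+2, aromatic.
Anion: 3 × 2 + 2 = 8 π electrons → 4(2), antiaromatic.

The cation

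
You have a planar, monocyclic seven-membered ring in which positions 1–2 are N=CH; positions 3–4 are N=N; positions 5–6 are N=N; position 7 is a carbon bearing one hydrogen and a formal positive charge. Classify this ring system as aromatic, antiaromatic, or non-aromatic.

Aromatic

The p orbitals form a continuous loop: every atom in a ring double bond is sp² and brings one electron to the p orbital; each sp² =N– keeps its lone pair in-plane and puts one electron into the π system; the carbocation has an empty p orbital. The ring is fully conjugated.
Tallying contributions gives 3 × 2 = 6 from the double-bond units + 0 from the CH(+) atom = 6.
That gives a 4n+2 count (6, n = 1).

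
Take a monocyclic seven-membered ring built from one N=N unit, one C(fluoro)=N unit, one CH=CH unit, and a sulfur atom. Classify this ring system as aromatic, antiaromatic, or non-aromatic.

All ring atoms are sp² and supply a p orbital to the ring (each doubly-bonded ring atom is sp² with one p-orbital electron; the doubly-bonded nitrogens are pyridine-type — their lone pairs lie in the ring plane, leaving one electron in the p orbital; the sulfur donates one lone pair from its p orbital); the conjugation is uninterrupted.
Tallying contributions gives 3 × 2 = 6 from the double-bond units + 2 from the S atom = 8.
With 8 = 4·2 π electrons, Hückel's rule classifies the planar ring as antiaromatic.

Antiaromatic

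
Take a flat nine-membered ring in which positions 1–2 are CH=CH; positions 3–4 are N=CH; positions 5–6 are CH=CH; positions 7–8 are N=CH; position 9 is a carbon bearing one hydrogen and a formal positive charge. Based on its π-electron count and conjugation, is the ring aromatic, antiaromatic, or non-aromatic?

Check conjugation: each doubly-bonded ring atom is sp² with one p-orbital electron; the doubly-bonded nitrogens are pyridine-type — their lone pairs lie in the ring plane, leaving one electron in the p orbital; the carbocation has an empty p orbital — every position has a p orbital, so the cyclic π system is continuous.
Adding the contributions, 4 × 2 = 8 from the double-bond units + 0 from the CH(+) atom = 8.
8 is a 4n count (n = 2), so the planar conjugated ring is antiaromatic.

Antiaromatic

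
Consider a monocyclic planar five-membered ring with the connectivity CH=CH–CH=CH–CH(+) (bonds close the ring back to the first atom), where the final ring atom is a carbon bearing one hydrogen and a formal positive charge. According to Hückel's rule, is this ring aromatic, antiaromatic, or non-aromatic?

Every ring atom contributes a p orbital perpendicular to the ring (every atom in a ring double bond is sp² and brings one electron to the p orbital; the carbocation has an empty p orbital), so the π system is cyclic and fully conjugated.
Counting π electrons: 2 × 2 = 4 from the double-bond units + 0 from the CH(+) atom = 4.
With 4 = 4·1 π electrons, Hückel's rule classifies the planar ring as antiaromatic.
This is the cyclopentadienyl cation.

Antiaromatic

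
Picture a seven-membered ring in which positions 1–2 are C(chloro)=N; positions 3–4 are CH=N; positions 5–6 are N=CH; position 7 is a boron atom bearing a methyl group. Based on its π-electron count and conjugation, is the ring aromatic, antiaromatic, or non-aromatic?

Aromatic

Check conjugation: every atom in a ring double bond is sp² and brings one electron to the p orbital; each sp² =N– keeps its lone pair in-plane and puts one electron into the π system; the boron has an empty p orbital — every position has a p orbital, so the cyclic π system is continuous.
Counting π electrons: 3 × 2 = 6 from the double-bond units + 0 from the B(methyl) atom = 6.
6 = 4(1) + 2, which satisfies Hückel's 4n+2 rule.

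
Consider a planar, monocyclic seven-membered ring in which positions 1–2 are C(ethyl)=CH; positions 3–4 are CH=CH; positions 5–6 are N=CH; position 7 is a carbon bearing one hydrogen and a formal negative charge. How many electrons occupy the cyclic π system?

All ring atoms are sp² and supply a p orbital to the ring (each doubly-bonded ring atom is sp² with one p-orbital electron; the doubly-bonded nitrogens are pyridine-type — their lone pairs lie in the ring plane, leaving one electron in the p orbital; the carbanion's lone pair occupies the p orbital); the conjugation is uninterrupted.
Tallying contributions gives 3 × 2 = 6 from the double-bond units + 2 from the CH(-) atom = 8.

8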